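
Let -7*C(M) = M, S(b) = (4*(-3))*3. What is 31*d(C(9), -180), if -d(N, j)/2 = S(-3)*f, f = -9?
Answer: -20088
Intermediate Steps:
S(b) = -36 (S(b) = -12*3 = -36)
C(M) = -M/7
d(N, j) = -648 (d(N, j) = -(-72)*(-9) = -2*324 = -648)
31*d(C(9), -180) = 31*(-648) = -20088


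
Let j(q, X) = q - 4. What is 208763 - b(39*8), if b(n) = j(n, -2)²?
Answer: 113899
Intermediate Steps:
j(q, X) = -4 + q
b(n) = (-4 + n)²
208763 - b(39*8) = 208763 - (-4 + 39*8)² = 208763 - (-4 + 312)² = 208763 - 1*308² = 208763 - 1*94864 = 208763 - 94864 = 113899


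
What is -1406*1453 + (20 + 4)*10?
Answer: -2042678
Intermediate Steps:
-1406*1453 + (20 + 4)*10 = -2042918 + 24*10 = -2042918 + 240 = -2042678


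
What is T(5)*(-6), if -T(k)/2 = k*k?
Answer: 300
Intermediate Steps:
T(k) = -2*k² (T(k) = -2*k*k = -2*k²)
T(5)*(-6) = -2*5²*(-6) = -2*25*(-6) = -50*(-6) = 300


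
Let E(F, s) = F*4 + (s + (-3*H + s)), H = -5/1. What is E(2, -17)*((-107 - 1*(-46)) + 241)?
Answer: -1980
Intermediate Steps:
H = -5 (H = -5*1 = -5)
E(F, s) = 15 + 2*s + 4*F (E(F, s) = F*4 + (s + (-3*(-5) + s)) = 4*F + (s + (15 + s)) = 4*F + (15 + 2*s) = 15 + 2*s + 4*F)
E(2, -17)*((-107 - 1*(-46)) + 241) = (15 + 2*(-17) + 4*2)*((-107 - 1*(-46)) + 241) = (15 - 34 + 8)*((-107 + 46) + 241) = -11*(-61 + 241) = -11*180 = -1980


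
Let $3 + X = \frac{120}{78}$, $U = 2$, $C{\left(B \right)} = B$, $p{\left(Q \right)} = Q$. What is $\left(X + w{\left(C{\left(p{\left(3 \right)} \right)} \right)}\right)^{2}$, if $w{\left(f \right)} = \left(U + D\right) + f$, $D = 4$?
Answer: $\frac{9604}{169} \approx 56.828$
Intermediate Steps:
$X = - \frac{19}{13}$ ($X = -3 + \frac{120}{78} = -3 + 120 \cdot \frac{1}{78} = -3 + \frac{20}{13} = - \frac{19}{13} \approx -1.4615$)
$w{\left(f \right)} = 6 + f$ ($w{\left(f \right)} = \left(2 + 4\right) + f = 6 + f$)
$\left(X + w{\left(C{\left(p{\left(3 \right)} \right)} \right)}\right)^{2} = \left(- \frac{19}{13} + \left(6 + 3\right)\right)^{2} = \left(- \frac{19}{13} + 9\right)^{2} = \left(\frac{98}{13}\right)^{2} = \frac{9604}{169}$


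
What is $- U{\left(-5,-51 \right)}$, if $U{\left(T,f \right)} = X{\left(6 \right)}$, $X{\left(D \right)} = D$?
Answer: $-6$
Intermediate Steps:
$U{\left(T,f \right)} = 6$
$- U{\left(-5,-51 \right)} = \left(-1\right) 6 = -6$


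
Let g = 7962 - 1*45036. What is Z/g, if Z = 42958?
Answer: -21479/18537 ≈ -1.1587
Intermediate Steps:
g = -37074 (g = 7962 - 45036 = -37074)
Z/g = 42958/(-37074) = 42958*(-1/37074) = -21479/18537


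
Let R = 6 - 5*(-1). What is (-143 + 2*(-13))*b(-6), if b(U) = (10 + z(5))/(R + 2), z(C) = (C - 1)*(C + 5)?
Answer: -650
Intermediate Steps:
z(C) = (-1 + C)*(5 + C)
R = 11 (R = 6 + 5 = 11)
b(U) = 50/13 (b(U) = (10 + (-5 + 5² + 4*5))/(11 + 2) = (10 + (-5 + 25 + 20))/13 = (10 + 40)*(1/13) = 50*(1/13) = 50/13)
(-143 + 2*(-13))*b(-6) = (-143 + 2*(-13))*(50/13) = (-143 - 26)*(50/13) = -169*50/13 = -650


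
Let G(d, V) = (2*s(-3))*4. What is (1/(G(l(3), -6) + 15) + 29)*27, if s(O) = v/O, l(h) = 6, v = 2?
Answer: 22788/29 ≈ 785.79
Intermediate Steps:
s(O) = 2/O
G(d, V) = -16/3 (G(d, V) = (2*(2/(-3)))*4 = (2*(2*(-⅓)))*4 = (2*(-⅔))*4 = -4/3*4 = -16/3)
(1/(G(l(3), -6) + 15) + 29)*27 = (1/(-16/3 + 15) + 29)*27 = (1/(29/3) + 29)*27 = (3/29 + 29)*27 = (844/29)*27 = 22788/29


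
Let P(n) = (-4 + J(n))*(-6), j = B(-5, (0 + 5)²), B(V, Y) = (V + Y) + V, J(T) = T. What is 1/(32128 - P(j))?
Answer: 1/32194 ≈ 3.1062e-5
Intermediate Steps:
B(V, Y) = Y + 2*V
j = 15 (j = (0 + 5)² + 2*(-5) = 5² - 10 = 25 - 10 = 15)
P(n) = 24 - 6*n (P(n) = (-4 + n)*(-6) = 24 - 6*n)
1/(32128 - P(j)) = 1/(32128 - (24 - 6*15)) = 1/(32128 - (24 - 90)) = 1/(32128 - 1*(-66)) = 1/(32128 + 66) = 1/32194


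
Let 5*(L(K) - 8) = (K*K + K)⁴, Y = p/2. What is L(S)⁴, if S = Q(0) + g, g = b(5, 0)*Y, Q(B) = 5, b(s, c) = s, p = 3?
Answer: 2971532151678089219578058661910657140185041/4294967296 ≈ 6.9186e+32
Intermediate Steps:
Y = 3/2 ≈ 1.5000
g = 15/2 (g = 5*(3/2) = 15/2 ≈ 7.5000)
S = 25/2 (S = 5 + 15/2 = 25/2 ≈ 12.500)
L(K) = 8 + (K + K²)⁴/5 (L(K) = 8 + (K*K + K)⁴/5 = 8 + (K² + K)⁴/5 = 8 + (K + K²)⁴/5)
L(S)⁴ = (8 + (25/2)⁴*(1 + 25/2)⁴/5)⁴ = (8 + (⅕)*(390625/16)*(27/2)⁴)⁴ = (8 + (⅕)*(390625/16)*(531441/16))⁴ = (8 + 41518828125/256)⁴ = (41518830173/256)⁴ = 2971532151678089219578058661910657140185041/4294967296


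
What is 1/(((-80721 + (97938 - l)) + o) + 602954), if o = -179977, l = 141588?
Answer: 1/298606 ≈ 3.3489e-6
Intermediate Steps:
1/(((-80721 + (97938 - l)) + o) + 602954) = 1/(((-80721 + (97938 - 1*141588)) - 179977) + 602954) = 1/(((-80721 + (97938 - 141588)) - 179977) + 602954) = 1/(((-80721 - 43650) - 179977) + 602954) = 1/((-124371 - 179977) + 602954) = 1/(-304348 + 602954) = 1/298606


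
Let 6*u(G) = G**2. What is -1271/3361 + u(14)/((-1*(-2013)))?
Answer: -7346191/20297079 ≈ -0.36193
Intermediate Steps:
u(G) = G**2/6
-1271/3361 + u(14)/((-1*(-2013))) = -1271/3361 + ((1/6)*14**2)/((-1*(-2013))) = -1271*1/3361 + ((1/6)*196)/2013 = -1271/3361 + (98/3)*(1/2013) = -1271/3361 + 98/6039 = -7346191/20297079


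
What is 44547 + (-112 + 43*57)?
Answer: 46886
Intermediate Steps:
44547 + (-112 + 43*57) = 44547 + (-112 + 2451) = 44547 + 2339 = 46886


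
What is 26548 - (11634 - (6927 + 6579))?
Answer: 28420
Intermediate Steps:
26548 - (11634 - (6927 + 6579)) = 26548 - (11634 - 1*13506) = 26548 - (11634 - 13506) = 26548 - 1*(-1872) = 26548 + 1872 = 28420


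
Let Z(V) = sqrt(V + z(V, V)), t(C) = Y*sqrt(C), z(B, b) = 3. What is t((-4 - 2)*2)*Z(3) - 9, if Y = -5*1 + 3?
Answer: -9 - 12*I*sqrt(2) ≈ -9.0 - 16.971*I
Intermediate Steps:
Y = -2 (Y = -5 + 3 = -2)
t(C) = -2*sqrt(C)
Z(V) = sqrt(3 + V) (Z(V) = sqrt(V + 3) = sqrt(3 + V))
t((-4 - 2)*2)*Z(3) - 9 = (-2*sqrt(2)*sqrt(-4 - 2))*sqrt(3 + 3) - 9 = (-2*2*I*sqrt(3))*sqrt(6) - 9 = (-4*I*sqrt(3))*sqrt(6) - 9 = -12*I*sqrt(2) - 9 = -9 - 12*I*sqrt(2)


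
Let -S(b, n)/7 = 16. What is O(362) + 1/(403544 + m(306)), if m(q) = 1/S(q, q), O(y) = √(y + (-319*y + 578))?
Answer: 112/45196927 + I*√114538 ≈ 2.478e-6 + 338.43*I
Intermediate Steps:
O(y) = √(578 - 318*y) (O(y) = √(y + (578 - 319*y)) = √(578 - 318*y))
S(b, n) = -112 (S(b, n) = -7*16 = -112)
m(q) = -1/112 (m(q) = 1/(-112) = -1/112)
O(362) + 1/(403544 + m(306)) = √(578 - 318*362) + 1/(403544 - 1/112) = √(578 - 115116) + 1/(45196927/112) = √(-114538) + 112/45196927 = I*√114538 + 112/45196927 = 112/45196927 + I*√114538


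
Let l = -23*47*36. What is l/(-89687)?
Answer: 38916/89687 ≈ 0.43391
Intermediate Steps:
l = -38916 (l = -1081*36 = -38916)
l/(-89687) = -38916/(-89687) = -38916*(-1/89687) = 38916/89687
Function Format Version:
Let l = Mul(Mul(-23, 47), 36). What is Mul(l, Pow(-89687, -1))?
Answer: Rational(38916, 89687) ≈ 0.43391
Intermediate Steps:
l = -38916 (l = Mul(-1081, 36) = -38916)
Mul(l, Pow(-89687, -1)) = Mul(-38916, Pow(-89687, -1)) = Mul(-38916, Rational(-1, 89687)) = Rational(38916, 89687)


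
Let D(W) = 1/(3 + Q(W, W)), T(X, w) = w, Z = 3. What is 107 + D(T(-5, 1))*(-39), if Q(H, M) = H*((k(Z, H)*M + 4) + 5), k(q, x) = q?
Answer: 522/5 ≈ 104.40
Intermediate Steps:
Q(H, M) = H*(9 + 3*M) (Q(H, M) = H*((3*M + 4) + 5) = H*((4 + 3*M) + 5) = H*(9 + 3*M))
D(W) = 1/(3 + 3*W*(3 + W))
107 + D(T(-5, 1))*(-39) = 107 + (1/(3*(1 + 1*(3 + 1))))*(-39) = 107 + (1/(3*(1 + 1*4)))*(-39) = 107 + (1/(3*(1 + 4)))*(-39) = 107 + ((⅓)/5)*(-39) = 107 + ((⅓)*(⅕))*(-39) = 107 + (1/15)*(-39) = 107 - 13/5 = 522/5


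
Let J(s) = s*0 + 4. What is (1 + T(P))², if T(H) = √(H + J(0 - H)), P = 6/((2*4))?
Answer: 23/4 + √19 ≈ 10.109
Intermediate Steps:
J(s) = 4 (J(s) = 0 + 4 = 4)
P = ¾ (P = 6/8 = 6*(⅛) = ¾ ≈ 0.75000)
T(H) = √(4 + H) (T(H) = √(H + 4) = √(4 + H))
(1 + T(P))² = (1 + √(4 + ¾))² = (1 + √(19/4))² = (1 + √19/2)²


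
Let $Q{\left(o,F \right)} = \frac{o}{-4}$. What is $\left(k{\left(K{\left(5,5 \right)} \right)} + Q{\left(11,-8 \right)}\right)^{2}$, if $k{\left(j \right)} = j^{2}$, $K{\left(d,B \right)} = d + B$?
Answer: $\frac{151321}{16} \approx 9457.6$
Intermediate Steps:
$Q{\left(o,F \right)} = - \frac{o}{4}$ ($Q{\left(o,F \right)} = o \left(- \frac{1}{4}\right) = - \frac{o}{4}$)
$K{\left(d,B \right)} = B + d$
$\left(k{\left(K{\left(5,5 \right)} \right)} + Q{\left(11,-8 \right)}\right)^{2} = \left(\left(5 + 5\right)^{2} - \frac{11}{4}\right)^{2} = \left(10^{2} - \frac{11}{4}\right)^{2} = \left(100 - \frac{11}{4}\right)^{2} = \left(\frac{389}{4}\right)^{2} = \frac{151321}{16}$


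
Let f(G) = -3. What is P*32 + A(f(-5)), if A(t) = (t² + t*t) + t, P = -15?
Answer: -465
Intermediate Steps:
A(t) = t + 2*t² (A(t) = (t² + t²) + t = 2*t² + t = t + 2*t²)
P*32 + A(f(-5)) = -15*32 - 3*(1 + 2*(-3)) = -480 - 3*(1 - 6) = -480 - 3*(-5) = -480 + 15 = -465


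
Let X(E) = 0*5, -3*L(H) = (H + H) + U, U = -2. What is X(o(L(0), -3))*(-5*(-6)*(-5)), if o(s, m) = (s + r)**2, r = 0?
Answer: 0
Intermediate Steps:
L(H) = 2/3 - 2*H/3 (L(H) = -((H + H) - 2)/3 = -(2*H - 2)/3 = -(-2 + 2*H)/3 = 2/3 - 2*H/3)
o(s, m) = s**2 (o(s, m) = (s + 0)**2 = s**2)
X(E) = 0
X(o(L(0), -3))*(-5*(-6)*(-5)) = 0*(-5*(-6)*(-5)) = 0*(30*(-5)) = 0*(-150) = 0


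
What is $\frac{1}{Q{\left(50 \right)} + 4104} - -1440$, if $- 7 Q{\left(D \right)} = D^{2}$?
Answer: $\frac{37768327}{26228} \approx 1440.0$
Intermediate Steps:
$Q{\left(D \right)} = - \frac{D^{2}}{7}$
$\frac{1}{Q{\left(50 \right)} + 4104} - -1440 = \frac{1}{- \frac{50^{2}}{7} + 4104} - -1440 = \frac{1}{\left(- \frac{1}{7}\right) 2500 + 4104} + 1440 = \frac{1}{- \frac{2500}{7} + 4104} + 1440 = \frac{1}{\frac{26228}{7}} + 1440 = \frac{7}{26228} + 1440 = \frac{37768327}{26228}$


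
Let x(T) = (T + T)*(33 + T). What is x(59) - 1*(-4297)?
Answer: 15153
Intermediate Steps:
x(T) = 2*T*(33 + T) (x(T) = (2*T)*(33 + T) = 2*T*(33 + T))
x(59) - 1*(-4297) = 2*59*(33 + 59) - 1*(-4297) = 2*59*92 + 4297 = 10856 + 4297 = 15153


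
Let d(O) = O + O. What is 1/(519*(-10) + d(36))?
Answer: -1/5118 ≈ -0.00019539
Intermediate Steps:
d(O) = 2*O
1/(519*(-10) + d(36)) = 1/(519*(-10) + 2*36) = 1/(-5190 + 72) = 1/(-5118) = -1/5118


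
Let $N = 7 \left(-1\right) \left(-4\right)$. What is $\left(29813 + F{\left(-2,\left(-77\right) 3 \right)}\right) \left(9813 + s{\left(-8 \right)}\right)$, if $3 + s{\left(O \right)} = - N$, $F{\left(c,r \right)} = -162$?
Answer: $290046082$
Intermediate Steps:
$N = 28$ ($N = \left(-7\right) \left(-4\right) = 28$)
$s{\left(O \right)} = -31$ ($s{\left(O \right)} = -3 - 28 = -31$)
$\left(29813 + F{\left(-2,\left(-77\right) 3 \right)}\right) \left(9813 + s{\left(-8 \right)}\right) = \left(29813 - 162\right) \left(9813 - 31\right) = 29651 \cdot 9782 = 290046082$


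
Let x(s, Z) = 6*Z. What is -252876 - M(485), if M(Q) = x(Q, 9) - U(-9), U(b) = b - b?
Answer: -252930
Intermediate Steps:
U(b) = 0
M(Q) = 54 (M(Q) = 6*9 - 1*0 = 54 + 0 = 54)
-252876 - M(485) = -252876 - 1*54 = -252876 - 54 = -252930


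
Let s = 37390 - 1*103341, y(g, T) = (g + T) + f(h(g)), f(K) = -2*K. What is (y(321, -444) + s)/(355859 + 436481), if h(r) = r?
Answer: -16679/198085 ≈ -0.084201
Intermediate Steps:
y(g, T) = T - g (y(g, T) = (g + T) - 2*g = (T + g) - 2*g = T - g)
s = -65951 (s = 37390 - 103341 = -65951)
(y(321, -444) + s)/(355859 + 436481) = ((-444 - 1*321) - 65951)/(355859 + 436481) = ((-444 - 321) - 65951)/792340 = (-765 - 65951)*(1/792340) = -66716*1/792340 = -16679/198085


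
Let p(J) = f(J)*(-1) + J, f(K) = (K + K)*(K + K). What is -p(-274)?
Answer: 300578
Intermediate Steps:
f(K) = 4*K² (f(K) = (2*K)*(2*K) = 4*K²)
p(J) = J - 4*J² (p(J) = (4*J²)*(-1) + J = -4*J² + J = J - 4*J²)
-p(-274) = -(-274)*(1 - 4*(-274)) = -(-274)*(1 + 1096) = -(-274)*1097 = -1*(-300578) = 300578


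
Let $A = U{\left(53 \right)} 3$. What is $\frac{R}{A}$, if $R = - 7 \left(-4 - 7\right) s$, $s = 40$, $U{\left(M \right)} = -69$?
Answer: $- \frac{3080}{207} \approx -14.879$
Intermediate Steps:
$R = 3080$ ($R = - 7 \left(-4 - 7\right) 40 = \left(-7\right) \left(-11\right) 40 = 77 \cdot 40 = 3080$)
$A = -207$ ($A = \left(-69\right) 3 = -207$)
$\frac{R}{A} = \frac{3080}{-207} = 3080 \left(- \frac{1}{207}\right) = - \frac{3080}{207}$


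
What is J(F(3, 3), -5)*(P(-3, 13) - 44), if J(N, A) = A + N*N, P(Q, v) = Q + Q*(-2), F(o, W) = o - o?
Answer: 205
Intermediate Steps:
F(o, W) = 0
P(Q, v) = -Q (P(Q, v) = Q - 2*Q = -Q)
J(N, A) = A + N**2
J(F(3, 3), -5)*(P(-3, 13) - 44) = (-5 + 0**2)*(-1*(-3) - 44) = (-5 + 0)*(3 - 44) = -5*(-41) = 205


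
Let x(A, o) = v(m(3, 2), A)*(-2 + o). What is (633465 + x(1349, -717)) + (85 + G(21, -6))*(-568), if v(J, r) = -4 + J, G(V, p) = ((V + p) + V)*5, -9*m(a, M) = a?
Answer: 1458182/3 ≈ 4.8606e+5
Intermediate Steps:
m(a, M) = -a/9
G(V, p) = 5*p + 10*V (G(V, p) = (p + 2*V)*5 = 5*p + 10*V)
x(A, o) = 26/3 - 13*o/3 (x(A, o) = (-4 - ⅑*3)*(-2 + o) = (-4 - ⅓)*(-2 + o) = -13*(-2 + o)/3 = 26/3 - 13*o/3)
(633465 + x(1349, -717)) + (85 + G(21, -6))*(-568) = (633465 + (26/3 - 13/3*(-717))) + (85 + (5*(-6) + 10*21))*(-568) = (633465 + (26/3 + 3107)) + (85 + (-30 + 210))*(-568) = (633465 + 9347/3) + (85 + 180)*(-568) = 1909742/3 + 265*(-568) = 1909742/3 - 150520 = 1458182/3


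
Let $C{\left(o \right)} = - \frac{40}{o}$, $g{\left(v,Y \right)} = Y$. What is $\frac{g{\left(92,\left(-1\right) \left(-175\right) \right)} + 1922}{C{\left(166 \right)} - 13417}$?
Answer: $- \frac{174051}{1113631} \approx -0.15629$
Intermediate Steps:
$\frac{g{\left(92,\left(-1\right) \left(-175\right) \right)} + 1922}{C{\left(166 \right)} - 13417} = \frac{\left(-1\right) \left(-175\right) + 1922}{- \frac{40}{166} - 13417} = \frac{175 + 1922}{\left(-40\right) \frac{1}{166} - 13417} = \frac{2097}{- \frac{20}{83} - 13417} = \frac{2097}{- \frac{1113631}{83}} = 2097 \left(- \frac{83}{1113631}\right) = - \frac{174051}{1113631}$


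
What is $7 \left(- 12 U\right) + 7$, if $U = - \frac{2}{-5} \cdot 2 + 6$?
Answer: $- \frac{2821}{5} \approx -564.2$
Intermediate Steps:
$U = \frac{34}{5}$ ($U = \left(-2\right) \left(- \frac{1}{5}\right) 2 + 6 = \frac{2}{5} \cdot 2 + 6 = \frac{4}{5} + 6 = \frac{34}{5} \approx 6.8$)
$7 \left(- 12 U\right) + 7 = 7 \left(\left(-12\right) \frac{34}{5}\right) + 7 = 7 \left(- \frac{408}{5}\right) + 7 = - \frac{2856}{5} + 7 = - \frac{2821}{5}$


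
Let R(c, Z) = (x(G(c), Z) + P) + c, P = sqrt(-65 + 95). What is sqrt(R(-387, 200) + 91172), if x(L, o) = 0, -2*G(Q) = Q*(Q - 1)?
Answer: sqrt(90785 + sqrt(30)) ≈ 301.31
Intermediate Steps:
G(Q) = -Q*(-1 + Q)/2 (G(Q) = -Q*(Q - 1)/2 = -Q*(-1 + Q)/2)
P = sqrt(30) ≈ 5.4772
R(c, Z) = c + sqrt(30) (R(c, Z) = (0 + sqrt(30)) + c = sqrt(30) + c = c + sqrt(30))
sqrt(R(-387, 200) + 91172) = sqrt((-387 + sqrt(30)) + 91172) = sqrt(90785 + sqrt(30))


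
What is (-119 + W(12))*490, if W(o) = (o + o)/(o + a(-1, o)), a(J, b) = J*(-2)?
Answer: -57470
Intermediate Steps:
a(J, b) = -2*J
W(o) = 2*o/(2 + o) (W(o) = (o + o)/(o - 2*(-1)) = (2*o)/(o + 2) = (2*o)/(2 + o) = 2*o/(2 + o))
(-119 + W(12))*490 = (-119 + 2*12/(2 + 12))*490 = (-119 + 2*12/14)*490 = (-119 + 2*12*(1/14))*490 = (-119 + 12/7)*490 = -821/7*490 = -57470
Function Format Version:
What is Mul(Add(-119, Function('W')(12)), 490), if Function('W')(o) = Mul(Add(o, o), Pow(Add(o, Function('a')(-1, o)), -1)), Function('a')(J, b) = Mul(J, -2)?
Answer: -57470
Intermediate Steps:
Function('a')(J, b) = Mul(-2, J)
Function('W')(o) = Mul(2, o, Pow(Add(2, o), -1)) (Function('W')(o) = Mul(Add(o, o), Pow(Add(o, Mul(-2, -1)), -1)) = Mul(Mul(2, o), Pow(Add(o, 2), -1)) = Mul(Mul(2, o), Pow(Add(2, o), -1)) = Mul(2, o, Pow(Add(2, o), -1)))
Mul(Add(-119, Function('W')(12)), 490) = Mul(Add(-119, Mul(2, 12, Pow(Add(2, 12), -1))), 490) = Mul(Add(-119, Mul(2, 12, Pow(14, -1))), 490) = Mul(Add(-119, Mul(2, 12, Rational(1, 14))), 490) = Mul(Add(-119, Rational(12, 7)), 490) = Mul(Rational(-821, 7), 490) = -57470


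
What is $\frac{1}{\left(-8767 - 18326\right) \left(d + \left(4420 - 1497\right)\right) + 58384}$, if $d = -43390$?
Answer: $\frac{1}{1096430815} \approx 9.1205 \cdot 10^{-10}$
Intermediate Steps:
$\frac{1}{\left(-8767 - 18326\right) \left(d + \left(4420 - 1497\right)\right) + 58384} = \frac{1}{\left(-8767 - 18326\right) \left(-43390 + \left(4420 - 1497\right)\right) + 58384} = \frac{1}{- 27093 \left(-43390 + \left(4420 - 1497\right)\right) + 58384} = \frac{1}{- 27093 \left(-43390 + 2923\right) + 58384} = \frac{1}{\left(-27093\right) \left(-40467\right) + 58384} = \frac{1}{1096372431 + 58384} = \frac{1}{1096430815}$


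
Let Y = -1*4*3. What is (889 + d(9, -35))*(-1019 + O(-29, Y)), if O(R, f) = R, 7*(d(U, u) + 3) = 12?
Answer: -6512272/7 ≈ -9.3033e+5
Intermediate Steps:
d(U, u) = -9/7 (d(U, u) = -3 + (⅐)*12 = -3 + 12/7 = -9/7)
Y = -12 (Y = -4*3 = -12)
(889 + d(9, -35))*(-1019 + O(-29, Y)) = (889 - 9/7)*(-1019 - 29) = (6214/7)*(-1048) = -6512272/7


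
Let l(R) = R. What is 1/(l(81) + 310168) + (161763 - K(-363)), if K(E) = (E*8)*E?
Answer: -276862794860/310249 ≈ -8.9239e+5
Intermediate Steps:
K(E) = 8*E**2 (K(E) = (8*E)*E = 8*E**2)
1/(l(81) + 310168) + (161763 - K(-363)) = 1/(81 + 310168) + (161763 - 8*(-363)**2) = 1/310249 + (161763 - 8*131769) = 1/310249 + (161763 - 1*1054152) = 1/310249 + (161763 - 1054152) = 1/310249 - 892389 = -276862794860/310249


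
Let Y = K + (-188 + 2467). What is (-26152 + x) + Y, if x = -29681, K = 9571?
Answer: -43983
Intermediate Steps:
Y = 11850 (Y = 9571 + (-188 + 2467) = 9571 + 2279 = 11850)
(-26152 + x) + Y = (-26152 - 29681) + 11850 = -55833 + 11850 = -43983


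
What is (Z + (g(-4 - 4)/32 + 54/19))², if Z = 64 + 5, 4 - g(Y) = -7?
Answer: 1926244321/369664 ≈ 5210.8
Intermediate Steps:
g(Y) = 11 (g(Y) = 4 - 1*(-7) = 4 + 7 = 11)
Z = 69
(Z + (g(-4 - 4)/32 + 54/19))² = (69 + (11/32 + 54/19))² = (69 + 1937/608)² = (43889/608)² = 1926244321/369664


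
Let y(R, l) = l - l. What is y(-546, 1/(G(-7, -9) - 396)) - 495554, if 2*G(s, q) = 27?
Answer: -495554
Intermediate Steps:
G(s, q) = 27/2 (G(s, q) = (½)*27 = 27/2)
y(R, l) = 0
y(-546, 1/(G(-7, -9) - 396)) - 495554 = 0 - 495554 = -495554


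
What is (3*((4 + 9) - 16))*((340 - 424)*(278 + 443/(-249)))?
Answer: 17332308/83 ≈ 2.0882e+5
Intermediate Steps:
(3*((4 + 9) - 16))*((340 - 424)*(278 + 443/(-249))) = (3*(13 - 16))*(-84*(278 + 443*(-1/249))) = (3*(-3))*(-84*(278 - 443/249)) = -(-756)*68779/249 = -9*(-1925812/83) = 17332308/83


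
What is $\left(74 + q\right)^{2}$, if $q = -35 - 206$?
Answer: $27889$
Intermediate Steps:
$q = -241$ ($q = -35 - 206 = -241$)
$\left(74 + q\right)^{2} = \left(74 - 241\right)^{2} = \left(-167\right)^{2} = 27889$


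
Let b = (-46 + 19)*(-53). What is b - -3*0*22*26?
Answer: 1431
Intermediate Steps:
b = 1431 (b = -27*(-53) = 1431)
b - -3*0*22*26 = 1431 - -3*0*22*26 = 1431 - 0*22*26 = 1431 - 0*26 = 1431 - 1*0 = 1431 + 0 = 1431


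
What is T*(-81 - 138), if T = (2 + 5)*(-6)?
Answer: 9198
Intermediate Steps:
T = -42 (T = 7*(-6) = -42)
T*(-81 - 138) = -42*(-81 - 138) = -42*(-219) = 9198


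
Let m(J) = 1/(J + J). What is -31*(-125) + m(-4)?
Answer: 30999/8 ≈ 3874.9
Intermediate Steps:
m(J) = 1/(2*J)
-31*(-125) + m(-4) = -31*(-125) + (½)/(-4) = 3875 + (½)*(-¼) = 3875 - ⅛ = 30999/8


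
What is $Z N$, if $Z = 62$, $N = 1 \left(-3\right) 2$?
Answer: $-372$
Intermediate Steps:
$N = -6$ ($N = \left(-3\right) 2 = -6$)
$Z N = 62 \left(-6\right) = -372$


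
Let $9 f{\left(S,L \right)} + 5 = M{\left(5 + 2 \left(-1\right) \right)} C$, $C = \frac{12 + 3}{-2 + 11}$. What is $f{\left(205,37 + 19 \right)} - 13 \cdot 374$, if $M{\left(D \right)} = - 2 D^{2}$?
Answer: $- \frac{43793}{9} \approx -4865.9$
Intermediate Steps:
$C = \frac{5}{3}$ ($C = \frac{15}{9} = 15 \cdot \frac{1}{9} = \frac{5}{3} \approx 1.6667$)
$f{\left(S,L \right)} = - \frac{35}{9}$ ($f{\left(S,L \right)} = - \frac{5}{9} + \frac{- 2 \left(5 + 2 \left(-1\right)\right)^{2} \cdot \frac{5}{3}}{9} = - \frac{5}{9} + \frac{- 2 \left(5 - 2\right)^{2} \cdot \frac{5}{3}}{9} = - \frac{5}{9} + \frac{- 2 \cdot 3^{2} \cdot \frac{5}{3}}{9} = - \frac{5}{9} + \frac{\left(-2\right) 9 \cdot \frac{5}{3}}{9} = - \frac{5}{9} + \frac{\left(-18\right) \frac{5}{3}}{9} = - \frac{5}{9} + \frac{1}{9} \left(-30\right) = - \frac{5}{9} - \frac{10}{3} = - \frac{35}{9}$)
$f{\left(205,37 + 19 \right)} - 13 \cdot 374 = - \frac{35}{9} - 13 \cdot 374 = - \frac{35}{9} - 4862 = - \frac{43793}{9}$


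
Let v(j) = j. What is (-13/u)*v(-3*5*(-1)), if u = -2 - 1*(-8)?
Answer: -65/2 ≈ -32.500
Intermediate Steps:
u = 6 (u = -2 + 8 = 6)
(-13/u)*v(-3*5*(-1)) = (-13/6)*(-3*5*(-1)) = ((⅙)*(-13))*(-15*(-1)) = -13/6*15 = -65/2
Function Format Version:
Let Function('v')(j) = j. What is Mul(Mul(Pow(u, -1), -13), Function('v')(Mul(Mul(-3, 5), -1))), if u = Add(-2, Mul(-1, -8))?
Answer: Rational(-65, 2) ≈ -32.500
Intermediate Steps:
u = 6 (u = Add(-2, 8) = 6)
Mul(Mul(Pow(u, -1), -13), Function('v')(Mul(Mul(-3, 5), -1))) = Mul(Mul(Pow(6, -1), -13), Mul(Mul(-3, 5), -1)) = Mul(Mul(Rational(1, 6), -13), Mul(-15, -1)) = Mul(Rational(-13, 6), 15) = Rational(-65, 2)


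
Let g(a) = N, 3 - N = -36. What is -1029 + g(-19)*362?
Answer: 13089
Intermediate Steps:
N = 39 (N = 3 - 1*(-36) = 3 + 36 = 39)
g(a) = 39
-1029 + g(-19)*362 = -1029 + 39*362 = -1029 + 14118 = 13089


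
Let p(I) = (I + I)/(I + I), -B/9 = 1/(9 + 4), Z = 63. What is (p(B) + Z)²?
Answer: 4096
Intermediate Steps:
B = -9/13 (B = -9/(9 + 4) = -9/13 ≈ -0.69231)
p(I) = 1 (p(I) = (2*I)/((2*I)) = (2*I)*(1/(2*I)) = 1)
(p(B) + Z)² = (1 + 63)² = 64² = 4096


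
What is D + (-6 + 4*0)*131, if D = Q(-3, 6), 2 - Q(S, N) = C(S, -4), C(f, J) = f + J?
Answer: -777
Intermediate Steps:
C(f, J) = J + f
Q(S, N) = 6 - S (Q(S, N) = 2 - (-4 + S) = 2 + (4 - S) = 6 - S)
D = 9 (D = 6 - 1*(-3) = 6 + 3 = 9)
D + (-6 + 4*0)*131 = 9 + (-6 + 4*0)*131 = 9 + (-6 + 0)*131 = 9 - 6*131 = 9 - 786 = -777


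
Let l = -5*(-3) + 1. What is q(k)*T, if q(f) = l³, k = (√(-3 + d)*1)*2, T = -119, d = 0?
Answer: -487424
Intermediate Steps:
k = 2*I*√3 (k = (√(-3 + 0)*1)*2 = (√(-3)*1)*2 = ((I*√3)*1)*2 = (I*√3)*2 = 2*I*√3 ≈ 3.4641*I)
l = 16 (l = 15 + 1 = 16)
q(f) = 4096 (q(f) = 16³ = 4096)
q(k)*T = 4096*(-119) = -487424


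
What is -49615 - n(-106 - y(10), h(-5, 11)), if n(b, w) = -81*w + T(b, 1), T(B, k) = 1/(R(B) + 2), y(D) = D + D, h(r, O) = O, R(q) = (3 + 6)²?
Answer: -4044093/83 ≈ -48724.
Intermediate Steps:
R(q) = 81 (R(q) = 9² = 81)
y(D) = 2*D
T(B, k) = 1/83 (T(B, k) = 1/(81 + 2) = 1/83)
n(b, w) = 1/83 - 81*w (n(b, w) = -81*w + 1/83 = 1/83 - 81*w)
-49615 - n(-106 - y(10), h(-5, 11)) = -49615 - (1/83 - 81*11) = -49615 - (1/83 - 891) = -49615 - 1*(-73952/83) = -49615 + 73952/83 = -4044093/83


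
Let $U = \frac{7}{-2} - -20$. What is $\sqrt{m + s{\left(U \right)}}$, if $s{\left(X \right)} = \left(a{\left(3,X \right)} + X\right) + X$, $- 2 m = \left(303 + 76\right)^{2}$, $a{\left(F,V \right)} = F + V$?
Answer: $2 i \sqrt{17942} \approx 267.9 i$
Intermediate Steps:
$U = \frac{33}{2}$ ($U = 7 \left(- \frac{1}{2}\right) + 20 = - \frac{7}{2} + 20 = \frac{33}{2} \approx 16.5$)
$m = - \frac{143641}{2}$ ($m = - \frac{\left(303 + 76\right)^{2}}{2} = - \frac{379^{2}}{2} = \left(- \frac{1}{2}\right) 143641 = - \frac{143641}{2} \approx -71821.0$)
$s{\left(X \right)} = 3 + 3 X$ ($s{\left(X \right)} = \left(\left(3 + X\right) + X\right) + X = \left(3 + 2 X\right) + X = 3 + 3 X$)
$\sqrt{m + s{\left(U \right)}} = \sqrt{- \frac{143641}{2} + \left(3 + 3 \cdot \frac{33}{2}\right)} = \sqrt{- \frac{143641}{2} + \left(3 + \frac{99}{2}\right)} = \sqrt{- \frac{143641}{2} + \frac{105}{2}} = \sqrt{-71768} = 2 i \sqrt{17942}$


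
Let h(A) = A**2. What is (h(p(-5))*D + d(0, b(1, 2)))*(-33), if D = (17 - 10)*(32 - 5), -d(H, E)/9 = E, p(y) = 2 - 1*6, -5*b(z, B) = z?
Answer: -499257/5 ≈ -99851.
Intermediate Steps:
b(z, B) = -z/5
p(y) = -4 (p(y) = 2 - 6 = -4)
d(H, E) = -9*E
D = 189 (D = 7*27 = 189)
(h(p(-5))*D + d(0, b(1, 2)))*(-33) = ((-4)**2*189 - (-9)/5)*(-33) = (16*189 - 9*(-1/5))*(-33) = (3024 + 9/5)*(-33) = (15129/5)*(-33) = -499257/5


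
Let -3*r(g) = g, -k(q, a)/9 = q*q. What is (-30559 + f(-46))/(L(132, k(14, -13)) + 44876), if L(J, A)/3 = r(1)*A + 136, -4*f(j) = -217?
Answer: -122019/188192 ≈ -0.64837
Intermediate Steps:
k(q, a) = -9*q**2 (k(q, a) = -9*q*q = -9*q**2)
r(g) = -g/3
f(j) = 217/4 (f(j) = -1/4*(-217) = 217/4)
L(J, A) = 408 - A (L(J, A) = 3*((-1/3*1)*A + 136) = 3*(-A/3 + 136) = 3*(136 - A/3) = 408 - A)
(-30559 + f(-46))/(L(132, k(14, -13)) + 44876) = (-30559 + 217/4)/((408 - (-9)*14**2) + 44876) = -122019/(4*((408 - (-9)*196) + 44876)) = -122019/(4*((408 - 1*(-1764)) + 44876)) = -122019/(4*((408 + 1764) + 44876)) = -122019/(4*(2172 + 44876)) = -122019/4/47048 = -122019/4*1/47048 = -122019/188192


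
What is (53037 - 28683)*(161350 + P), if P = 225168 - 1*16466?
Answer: 9012246408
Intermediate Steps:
P = 208702 (P = 225168 - 16466 = 208702)
(53037 - 28683)*(161350 + P) = (53037 - 28683)*(161350 + 208702) = 24354*370052 = 9012246408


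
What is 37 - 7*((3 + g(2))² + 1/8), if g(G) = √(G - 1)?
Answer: -607/8 ≈ -75.875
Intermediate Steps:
g(G) = √(-1 + G)
37 - 7*((3 + g(2))² + 1/8) = 37 - 7*((3 + √(-1 + 2))² + 1/8) = 37 - 7*((3 + √1)² + 1*(⅛)) = 37 - 7*((3 + 1)² + ⅛) = 37 - 7*(4² + ⅛) = 37 - 7*(16 + ⅛) = 37 - 7*129/8 = 37 - 903/8 = -607/8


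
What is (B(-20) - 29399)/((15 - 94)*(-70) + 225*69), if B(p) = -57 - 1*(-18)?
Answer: -29438/21055 ≈ -1.3981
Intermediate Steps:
B(p) = -39 (B(p) = -57 + 18 = -39)
(B(-20) - 29399)/((15 - 94)*(-70) + 225*69) = (-39 - 29399)/((15 - 94)*(-70) + 225*69) = -29438/(-79*(-70) + 15525) = -29438/(5530 + 15525) = -29438/21055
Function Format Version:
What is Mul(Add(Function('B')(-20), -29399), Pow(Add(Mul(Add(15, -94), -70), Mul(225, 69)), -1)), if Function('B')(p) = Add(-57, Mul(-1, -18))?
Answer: Rational(-29438, 21055) ≈ -1.3981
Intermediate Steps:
Function('B')(p) = -39 (Function('B')(p) = Add(-57, 18) = -39)
Mul(Add(Function('B')(-20), -29399), Pow(Add(Mul(Add(15, -94), -70), Mul(225, 69)), -1)) = Mul(Add(-39, -29399), Pow(Add(Mul(Add(15, -94), -70), Mul(225, 69)), -1)) = Mul(-29438, Pow(Add(Mul(-79, -70), 15525), -1)) = Mul(-29438, Pow(Add(5530, 15525), -1)) = Mul(-29438, Pow(21055, -1)) = Mul(-29438, Rational(1, 21055)) = Rational(-29438, 21055)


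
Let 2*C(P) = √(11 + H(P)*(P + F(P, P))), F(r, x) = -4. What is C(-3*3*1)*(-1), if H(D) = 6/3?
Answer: -I*√15/2 ≈ -1.9365*I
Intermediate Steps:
H(D) = 2 (H(D) = 6*(⅓) = 2)
C(P) = √(3 + 2*P)/2 (C(P) = √(11 + 2*(P - 4))/2 = √(11 + 2*(-4 + P))/2 = √(11 + (-8 + 2*P))/2 = √(3 + 2*P)/2)
C(-3*3*1)*(-1) = (√(3 + 2*(-3*3*1))/2)*(-1) = (√(3 + 2*(-9*1))/2)*(-1) = (√(3 + 2*(-9))/2)*(-1) = (√(3 - 18)/2)*(-1) = (√(-15)/2)*(-1) = ((I*√15)/2)*(-1) = (I*√15/2)*(-1) = -I*√15/2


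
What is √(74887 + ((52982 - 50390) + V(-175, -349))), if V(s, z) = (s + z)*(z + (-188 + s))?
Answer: 3*√50063 ≈ 671.24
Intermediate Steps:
V(s, z) = (s + z)*(-188 + s + z)
√(74887 + ((52982 - 50390) + V(-175, -349))) = √(74887 + ((52982 - 50390) + ((-175)² + (-349)² - 188*(-175) - 188*(-349) + 2*(-175)*(-349)))) = √(74887 + (2592 + (30625 + 121801 + 32900 + 65612 + 122150))) = √(74887 + (2592 + 373088)) = √(74887 + 375680) = √450567 = 3*√50063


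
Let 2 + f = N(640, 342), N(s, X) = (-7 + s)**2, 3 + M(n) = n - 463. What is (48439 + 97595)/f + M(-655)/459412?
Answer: 9520085983/26297202292 ≈ 0.36202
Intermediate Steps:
M(n) = -466 + n (M(n) = -3 + (n - 463) = -3 + (-463 + n) = -466 + n)
f = 400687 (f = -2 + (-7 + 640)**2 = -2 + 633**2 = -2 + 400689 = 400687)
(48439 + 97595)/f + M(-655)/459412 = (48439 + 97595)/400687 + (-466 - 655)/459412 = 146034*(1/400687) - 1121*1/459412 = 20862/57241 - 1121/459412 = 9520085983/26297202292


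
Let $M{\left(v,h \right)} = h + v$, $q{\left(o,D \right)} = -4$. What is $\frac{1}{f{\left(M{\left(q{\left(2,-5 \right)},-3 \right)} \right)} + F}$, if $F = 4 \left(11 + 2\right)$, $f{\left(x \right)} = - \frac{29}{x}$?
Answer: $\frac{7}{393} \approx 0.017812$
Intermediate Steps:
$F = 52$ ($F = 4 \cdot 13 = 52$)
$\frac{1}{f{\left(M{\left(q{\left(2,-5 \right)},-3 \right)} \right)} + F} = \frac{1}{- \frac{29}{-3 - 4} + 52} = \frac{1}{- \frac{29}{-7} + 52} = \frac{1}{\left(-29\right) \left(- \frac{1}{7}\right) + 52} = \frac{1}{\frac{29}{7} + 52} = \frac{1}{\frac{393}{7}} = \frac{7}{393}$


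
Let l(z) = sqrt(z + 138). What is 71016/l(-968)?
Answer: -35508*I*sqrt(830)/415 ≈ -2465.0*I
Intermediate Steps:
l(z) = sqrt(138 + z)
71016/l(-968) = 71016/(sqrt(138 - 968)) = 71016/(sqrt(-830)) = 71016/((I*sqrt(830))) = 71016*(-I*sqrt(830)/830) = -35508*I*sqrt(830)/415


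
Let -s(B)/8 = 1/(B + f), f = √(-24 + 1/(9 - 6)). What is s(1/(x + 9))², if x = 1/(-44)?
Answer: 89870400/(132 + 395*I*√213)² ≈ -2.7 - 0.12371*I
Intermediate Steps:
x = -1/44 ≈ -0.022727
f = I*√213/3 (f = √(-24 + 1/3) = √(-24 + ⅓) = √(-71/3) = I*√213/3 ≈ 4.8648*I)
s(B) = -8/(B + I*√213/3)
s(1/(x + 9))² = (-24/(3/(-1/44 + 9) + I*√213))² = (-24/(3/(395/44) + I*√213))² = (-24/(3*(44/395) + I*√213))² = (-24/(132/395 + I*√213))² = 576/(132/395 + I*√213)²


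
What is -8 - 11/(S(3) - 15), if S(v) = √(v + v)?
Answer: -529/73 + 11*√6/219 ≈ -7.1235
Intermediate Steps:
S(v) = √2*√v (S(v) = √(2*v) = √2*√v)
-8 - 11/(S(3) - 15) = -8 - 11/(√2*√3 - 15) = -8 - 11/(√6 - 15) = -8 - 11/(-15 + √6)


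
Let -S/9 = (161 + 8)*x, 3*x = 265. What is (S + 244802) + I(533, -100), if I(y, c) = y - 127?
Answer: 110853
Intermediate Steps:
x = 265/3 (x = (1/3)*265 = 265/3 ≈ 88.333)
I(y, c) = -127 + y
S = -134355 (S = -9*(161 + 8)*265/3 = -1521*265/3 = -9*44785/3 = -134355)
(S + 244802) + I(533, -100) = (-134355 + 244802) + (-127 + 533) = 110447 + 406 = 110853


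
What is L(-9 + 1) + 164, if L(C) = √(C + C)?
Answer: 164 + 4*I ≈ 164.0 + 4.0*I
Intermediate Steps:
L(C) = √2*√C (L(C) = √(2*C) = √2*√C)
L(-9 + 1) + 164 = √2*√(-9 + 1) + 164 = √2*√(-8) + 164 = √2*(2*I*√2) + 164 = 4*I + 164 = 164 + 4*I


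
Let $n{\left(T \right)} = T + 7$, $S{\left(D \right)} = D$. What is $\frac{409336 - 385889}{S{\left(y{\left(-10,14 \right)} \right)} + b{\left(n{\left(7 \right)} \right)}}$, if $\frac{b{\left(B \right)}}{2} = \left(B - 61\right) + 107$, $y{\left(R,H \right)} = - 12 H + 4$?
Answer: $- \frac{23447}{44} \approx -532.89$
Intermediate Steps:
$y{\left(R,H \right)} = 4 - 12 H$
$n{\left(T \right)} = 7 + T$
$b{\left(B \right)} = 92 + 2 B$ ($b{\left(B \right)} = 2 \left(\left(B - 61\right) + 107\right) = 2 \left(\left(-61 + B\right) + 107\right) = 2 \left(46 + B\right) = 92 + 2 B$)
$\frac{409336 - 385889}{S{\left(y{\left(-10,14 \right)} \right)} + b{\left(n{\left(7 \right)} \right)}} = \frac{409336 - 385889}{\left(4 - 168\right) + \left(92 + 2 \left(7 + 7\right)\right)} = \frac{23447}{\left(4 - 168\right) + \left(92 + 2 \cdot 14\right)} = \frac{23447}{-164 + \left(92 + 28\right)} = \frac{23447}{-164 + 120} = \frac{23447}{-44} = 23447 \left(- \frac{1}{44}\right) = - \frac{23447}{44}$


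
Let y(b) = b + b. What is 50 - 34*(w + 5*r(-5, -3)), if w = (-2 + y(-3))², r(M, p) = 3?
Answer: -2636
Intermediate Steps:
y(b) = 2*b
w = 64 (w = (-2 + 2*(-3))² = (-2 - 6)² = (-8)² = 64)
50 - 34*(w + 5*r(-5, -3)) = 50 - 34*(64 + 5*3) = 50 - 34*(64 + 15) = 50 - 34*79 = 50 - 2686 = -2636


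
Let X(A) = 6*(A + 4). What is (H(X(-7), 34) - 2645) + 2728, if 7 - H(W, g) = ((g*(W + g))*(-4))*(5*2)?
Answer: 21850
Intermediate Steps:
X(A) = 24 + 6*A (X(A) = 6*(4 + A) = 24 + 6*A)
H(W, g) = 7 + 40*g*(W + g) (H(W, g) = 7 - (g*(W + g))*(-4)*5*2 = 7 - (-4*g*(W + g))*10 = 7 - (-40)*g*(W + g) = 7 + 40*g*(W + g))
(H(X(-7), 34) - 2645) + 2728 = ((7 + 40*34**2 + 40*(24 + 6*(-7))*34) - 2645) + 2728 = ((7 + 40*1156 + 40*(24 - 42)*34) - 2645) + 2728 = ((7 + 46240 + 40*(-18)*34) - 2645) + 2728 = ((7 + 46240 - 24480) - 2645) + 2728 = (21767 - 2645) + 2728 = 19122 + 2728 = 21850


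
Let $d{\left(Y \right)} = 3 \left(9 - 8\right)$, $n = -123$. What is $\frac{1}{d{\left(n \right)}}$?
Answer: $\frac{1}{3} \approx 0.33333$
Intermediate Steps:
$d{\left(Y \right)} = 3$ ($d{\left(Y \right)} = 3 \cdot 1 = 3$)
$\frac{1}{d{\left(n \right)}} = \frac{1}{3}$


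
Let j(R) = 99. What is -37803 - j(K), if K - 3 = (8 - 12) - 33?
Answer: -37902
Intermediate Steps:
K = -34 (K = 3 + ((8 - 12) - 33) = 3 + (-4 - 33) = 3 - 37 = -34)
-37803 - j(K) = -37803 - 1*99 = -37803 - 99 = -37902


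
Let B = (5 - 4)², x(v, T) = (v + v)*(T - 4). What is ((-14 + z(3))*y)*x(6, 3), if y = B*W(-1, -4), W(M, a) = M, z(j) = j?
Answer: -132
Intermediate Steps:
x(v, T) = 2*v*(-4 + T) (x(v, T) = (2*v)*(-4 + T) = 2*v*(-4 + T))
B = 1 (B = 1² = 1)
y = -1 (y = 1*(-1) = -1)
((-14 + z(3))*y)*x(6, 3) = ((-14 + 3)*(-1))*(2*6*(-4 + 3)) = (-11*(-1))*(2*6*(-1)) = 11*(-12) = -132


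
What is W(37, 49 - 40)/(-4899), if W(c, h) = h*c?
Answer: -111/1633 ≈ -0.067973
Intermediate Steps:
W(c, h) = c*h
W(37, 49 - 40)/(-4899) = (37*(49 - 40))/(-4899) = (37*9)*(-1/4899) = 333*(-1/4899) = -111/1633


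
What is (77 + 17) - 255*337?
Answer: -85841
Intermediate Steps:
(77 + 17) - 255*337 = 94 - 85935 = -85841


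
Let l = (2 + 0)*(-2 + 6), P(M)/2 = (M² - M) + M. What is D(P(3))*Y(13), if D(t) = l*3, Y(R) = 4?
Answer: 96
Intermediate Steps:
P(M) = 2*M² (P(M) = 2*((M² - M) + M) = 2*M²)
l = 8 (l = 2*4 = 8)
D(t) = 24 (D(t) = 8*3 = 24)
D(P(3))*Y(13) = 24*4 = 96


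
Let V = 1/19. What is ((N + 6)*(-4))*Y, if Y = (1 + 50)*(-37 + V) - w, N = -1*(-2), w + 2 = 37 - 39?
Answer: 1143232/19 ≈ 60170.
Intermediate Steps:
V = 1/19 ≈ 0.052632
w = -4 (w = -2 + (37 - 39) = -2 - 2 = -4)
N = 2
Y = -35726/19 (Y = (1 + 50)*(-37 + 1/19) - 1*(-4) = 51*(-702/19) + 4 = -35802/19 + 4 = -35726/19 ≈ -1880.3)
((N + 6)*(-4))*Y = ((2 + 6)*(-4))*(-35726/19) = (8*(-4))*(-35726/19) = -32*(-35726/19) = 1143232/19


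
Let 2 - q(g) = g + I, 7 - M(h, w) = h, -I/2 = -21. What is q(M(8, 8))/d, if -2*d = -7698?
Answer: -13/1283 ≈ -0.010133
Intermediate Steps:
I = 42 (I = -2*(-21) = 42)
M(h, w) = 7 - h
q(g) = -40 - g (q(g) = 2 - (g + 42) = 2 - (42 + g) = 2 + (-42 - g) = -40 - g)
d = 3849 (d = -1/2*(-7698) = 3849)
q(M(8, 8))/d = (-40 - (7 - 1*8))/3849 = (-40 - (7 - 8))*(1/3849) = (-40 - 1*(-1))*(1/3849) = (-40 + 1)*(1/3849) = -39*1/3849 = -13/1283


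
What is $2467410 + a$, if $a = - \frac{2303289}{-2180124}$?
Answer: $\frac{25986773247}{10532} \approx 2.4674 \cdot 10^{6}$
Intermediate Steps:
$a = \frac{11127}{10532}$ ($a = \left(-2303289\right) \left(- \frac{1}{2180124}\right) = \frac{11127}{10532} \approx 1.0565$)
$2467410 + a = 2467410 + \frac{11127}{10532} = \frac{25986773247}{10532}$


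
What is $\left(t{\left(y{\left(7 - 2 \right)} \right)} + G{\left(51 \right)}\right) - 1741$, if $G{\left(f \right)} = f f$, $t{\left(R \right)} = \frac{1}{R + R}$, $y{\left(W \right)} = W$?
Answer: $\frac{8601}{10} \approx 860.1$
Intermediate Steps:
$t{\left(R \right)} = \frac{1}{2 R}$
$G{\left(f \right)} = f^{2}$
$\left(t{\left(y{\left(7 - 2 \right)} \right)} + G{\left(51 \right)}\right) - 1741 = \left(\frac{1}{2 \left(7 - 2\right)} + 51^{2}\right) - 1741 = \left(\frac{1}{2 \left(7 - 2\right)} + 2601\right) - 1741 = \left(\frac{1}{2 \cdot 5} + 2601\right) - 1741 = \left(\frac{1}{2} \cdot \frac{1}{5} + 2601\right) - 1741 = \left(\frac{1}{10} + 2601\right) - 1741 = \frac{26011}{10} - 1741 = \frac{8601}{10}$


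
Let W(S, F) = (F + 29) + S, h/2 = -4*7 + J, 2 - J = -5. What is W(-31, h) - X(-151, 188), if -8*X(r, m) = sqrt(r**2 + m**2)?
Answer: -44 + sqrt(58145)/8 ≈ -13.858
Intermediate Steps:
J = 7 (J = 2 - 1*(-5) = 2 + 5 = 7)
h = -42 (h = 2*(-4*7 + 7) = 2*(-28 + 7) = 2*(-21) = -42)
W(S, F) = 29 + F + S (W(S, F) = (29 + F) + S = 29 + F + S)
X(r, m) = -sqrt(m**2 + r**2)/8 (X(r, m) = -sqrt(r**2 + m**2)/8 = -sqrt(m**2 + r**2)/8)
W(-31, h) - X(-151, 188) = (29 - 42 - 31) - (-1)*sqrt(188**2 + (-151)**2)/8 = -44 - (-1)*sqrt(35344 + 22801)/8 = -44 - (-1)*sqrt(58145)/8 = -44 + sqrt(58145)/8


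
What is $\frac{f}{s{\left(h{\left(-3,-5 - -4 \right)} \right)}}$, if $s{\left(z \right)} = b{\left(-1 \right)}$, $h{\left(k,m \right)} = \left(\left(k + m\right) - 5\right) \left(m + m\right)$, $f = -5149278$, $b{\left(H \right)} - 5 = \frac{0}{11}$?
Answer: $- \frac{5149278}{5} \approx -1.0299 \cdot 10^{6}$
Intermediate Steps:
$b{\left(H \right)} = 5$ ($b{\left(H \right)} = 5 + \frac{0}{11} = 5 + 0 \cdot \frac{1}{11} = 5 + 0 = 5$)
$h{\left(k,m \right)} = 2 m \left(-5 + k + m\right)$ ($h{\left(k,m \right)} = \left(-5 + k + m\right) 2 m = 2 m \left(-5 + k + m\right)$)
$s{\left(z \right)} = 5$
$\frac{f}{s{\left(h{\left(-3,-5 - -4 \right)} \right)}} = - \frac{5149278}{5}$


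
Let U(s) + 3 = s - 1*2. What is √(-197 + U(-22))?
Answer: 4*I*√14 ≈ 14.967*I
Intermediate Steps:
U(s) = -5 + s (U(s) = -3 + (s - 1*2) = -3 + (s - 2) = -3 + (-2 + s) = -5 + s)
√(-197 + U(-22)) = √(-197 + (-5 - 22)) = √(-197 - 27) = √(-224) = 4*I*√14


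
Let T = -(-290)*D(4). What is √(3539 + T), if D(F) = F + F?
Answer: 3*√651 ≈ 76.544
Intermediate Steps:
D(F) = 2*F
T = 2320 (T = -(-290)*2*4 = -(-290)*8 = -5*(-464) = 2320)
√(3539 + T) = √(3539 + 2320) = √5859 = 3*√651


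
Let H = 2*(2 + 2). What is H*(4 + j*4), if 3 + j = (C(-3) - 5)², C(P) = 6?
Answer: -32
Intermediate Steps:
H = 8 (H = 2*4 = 8)
j = -2 (j = -3 + (6 - 5)² = -3 + 1² = -3 + 1 = -2)
H*(4 + j*4) = 8*(4 - 2*4) = 8*(4 - 8) = 8*(-4) = -32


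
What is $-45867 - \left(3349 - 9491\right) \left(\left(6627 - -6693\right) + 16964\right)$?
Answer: $185958461$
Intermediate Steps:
$-45867 - \left(3349 - 9491\right) \left(\left(6627 - -6693\right) + 16964\right) = -45867 - - 6142 \left(\left(6627 + 6693\right) + 16964\right) = -45867 - - 6142 \left(13320 + 16964\right) = -45867 - \left(-6142\right) 30284 = -45867 - -186004328 = -45867 + 186004328 = 185958461$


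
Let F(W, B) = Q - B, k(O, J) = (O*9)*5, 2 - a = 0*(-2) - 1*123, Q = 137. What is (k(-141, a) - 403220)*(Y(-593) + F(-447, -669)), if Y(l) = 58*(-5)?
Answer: -211335540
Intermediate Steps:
a = 125 (a = 2 - (0*(-2) - 1*123) = 2 - (0 - 123) = 2 - 1*(-123) = 2 + 123 = 125)
k(O, J) = 45*O (k(O, J) = (9*O)*5 = 45*O)
F(W, B) = 137 - B
Y(l) = -290
(k(-141, a) - 403220)*(Y(-593) + F(-447, -669)) = (45*(-141) - 403220)*(-290 + (137 - 1*(-669))) = (-6345 - 403220)*(-290 + (137 + 669)) = -409565*(-290 + 806) = -409565*516 = -211335540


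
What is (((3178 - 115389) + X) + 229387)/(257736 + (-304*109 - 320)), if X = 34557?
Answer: 151733/224280 ≈ 0.67653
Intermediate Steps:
(((3178 - 115389) + X) + 229387)/(257736 + (-304*109 - 320)) = (((3178 - 115389) + 34557) + 229387)/(257736 + (-304*109 - 320)) = ((-112211 + 34557) + 229387)/(257736 + (-33136 - 320)) = (-77654 + 229387)/(257736 - 33456) = 151733/224280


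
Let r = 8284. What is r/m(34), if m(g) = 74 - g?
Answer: 2071/10 ≈ 207.10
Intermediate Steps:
r/m(34) = 8284/(74 - 1*34) = 8284/(74 - 34) = 8284/40 = 8284*(1/40) = 2071/10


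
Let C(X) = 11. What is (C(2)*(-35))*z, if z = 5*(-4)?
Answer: 7700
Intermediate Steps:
z = -20
(C(2)*(-35))*z = (11*(-35))*(-20) = -385*(-20) = 7700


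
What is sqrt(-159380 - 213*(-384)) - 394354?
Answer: -394354 + 2*I*sqrt(19397) ≈ -3.9435e+5 + 278.55*I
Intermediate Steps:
sqrt(-159380 - 213*(-384)) - 394354 = sqrt(-159380 + 81792) - 394354 = sqrt(-77588) - 394354 = 2*I*sqrt(19397) - 394354 = -394354 + 2*I*sqrt(19397)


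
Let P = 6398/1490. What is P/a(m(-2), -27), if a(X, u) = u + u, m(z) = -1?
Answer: -3199/40230 ≈ -0.079518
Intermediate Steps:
P = 3199/745 (P = 6398*(1/1490) = 3199/745 ≈ 4.2940)
a(X, u) = 2*u
P/a(m(-2), -27) = 3199/(745*((2*(-27)))) = (3199/745)/(-54) = (3199/745)*(-1/54) = -3199/40230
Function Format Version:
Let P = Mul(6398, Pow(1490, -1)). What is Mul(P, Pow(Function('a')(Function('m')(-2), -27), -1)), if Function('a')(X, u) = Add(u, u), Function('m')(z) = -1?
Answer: Rational(-3199, 40230) ≈ -0.079518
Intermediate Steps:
P = Rational(3199, 745) (P = Mul(6398, Rational(1, 1490)) = Rational(3199, 745) ≈ 4.2940)
Function('a')(X, u) = Mul(2, u)
Mul(P, Pow(Function('a')(Function('m')(-2), -27), -1)) = Mul(Rational(3199, 745), Pow(Mul(2, -27), -1)) = Mul(Rational(3199, 745), Pow(-54, -1)) = Mul(Rational(3199, 745), Rational(-1, 54)) = Rational(-3199, 40230)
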